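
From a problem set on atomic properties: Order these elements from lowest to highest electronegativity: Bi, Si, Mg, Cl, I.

Mg is in period 3, group 2; Si is in period 3, group 14; Cl is in period 3, group 17; I is in period 5, group 17; Bi is in period 6, group 15.
Electronegativity increases across a period and decreases down a group, tracking effective nuclear charge and atomic size.
Neither a single period nor a single group — weigh both effects.
Si > Mg: Si lies to the right of Mg in period 3, so the across-period effect alone puts Si higher.
Bi > Si: period and group pull opposite ways; the across-period shift dominates (2.02 vs 1.90).
I > Bi: both effects reinforce here, so I is clearly the higher of the two.
Cl > I: they share group 17; the group trend gives Cl the larger value.
Tabulated electronegativity (Pauling): Mg 1.31, Si 1.90, Cl 3.16, I 2.66, Bi 2.02.
So from lowest to highest: Mg < Si < Bi < I < Cl.

Mg < Si < Bi < I < Cl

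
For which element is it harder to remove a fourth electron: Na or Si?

Na

The fourth ionization energy removes an electron from the +3 ion. For each element: Na³⁺ is already 2 electrons into the core; Si³⁺ still has 1 valence electron.
Core electrons are held far more tightly than valence electrons, so Na tops the IE_4 order.
Tabulated IE_4 (kJ/mol): Na 9543, Si 4356.
Putting it together, IE_4: Si < Na.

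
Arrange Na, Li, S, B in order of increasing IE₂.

S, B, Na, Li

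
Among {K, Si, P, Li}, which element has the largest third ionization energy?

Li

Consider each +2 ion: K²⁺ is already 1 electron into the core; Si²⁺ still has 2 valence electrons; P²⁺ still has 3 valence electrons; Li²⁺ is already 1 electron into the core.
Breaking into a closed-shell core is much more expensive than removing a leftover valence electron — K and Li have the largest IE_3 here.
Valence configurations: Si²⁺ [Ne]3s², P²⁺ [Ne]3s²3p¹.
P²⁺ loses a lone 3p electron whereas Si²⁺ must break into a filled 3s² pair, so IE_3(Si) > IE_3(P) even though P has the higher nuclear charge.
Approximate IE_3 values (kJ/mol): K 4420, Si 3232, P 2914, Li 11815.
Overall IE_3 order: P < Si < K < Li.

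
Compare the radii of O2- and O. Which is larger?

Forming O2- adds 2 electrons to O. More electron–electron repulsion in the same shell, with unchanged nuclear charge, lets the cloud expand.
An anion is larger than its parent atom: O2- > O.

O2-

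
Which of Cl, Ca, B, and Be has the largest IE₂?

Consider each +1 ion: Cl⁺ still has 6 valence electrons; Ca⁺ still has 1 valence electron; B⁺ still has 2 valence electrons; Be⁺ still has 1 valence electron.
All are still removing valence electrons, so compare the +1 ions as you would atoms: IE_2 generally rises across a period (higher Z_eff) and falls down a group (larger shell), subject to the usual subshell exceptions.
Valence configurations: Cl⁺ [Ne]3s²3p⁴, Ca⁺ [Ar]4s¹, B⁺ [He]2s², Be⁺ [He]2s¹.
Tabulated IE_2 (kJ/mol): Cl 2298, Ca 1145, B 2427, Be 1757.
Overall IE_2 order: Ca < Be < Cl < B.

B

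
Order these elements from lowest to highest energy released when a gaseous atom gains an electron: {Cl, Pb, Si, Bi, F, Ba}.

F is in period 2, group 17; Si is in period 3, group 14; Cl is in period 3, group 17; Ba is in period 6, group 2; Pb is in period 6, group 14; Bi is in period 6, group 15.
EA tends to increase across a period and decrease down a group, though the pattern is less regular than for IE or radius.
Neither a single period nor a single group — weigh both effects.
Pb > Ba: Pb lies to the right of Ba in period 6, so the across-period effect alone puts Pb higher.
Bi > Pb: Bi lies to the right of Pb in period 6, so the across-period effect alone puts Bi higher.
Si > Bi: period and group pull opposite ways; the down-group shift dominates (134 vs 91 kJ/mol).
F > Si: both effects reinforce here, so F is clearly the higher of the two.
Cl > F: this pair runs against the simple trend — see the exception note.
Note the exception: Cl has a higher electron affinity than F, contrary to the simple trend — F's small 2p subshell makes the incoming electron feel strong e⁻–e⁻ repulsion, so Cl actually releases more energy on gaining an electron.
For reference (kJ/mol): F 328, Si 134, Cl 349, Ba 14, Pb 35, Bi 91.
So from lowest to highest: Ba < Pb < Bi < Si < F < Cl.

Ba < Pb < Bi < Si < F < Cl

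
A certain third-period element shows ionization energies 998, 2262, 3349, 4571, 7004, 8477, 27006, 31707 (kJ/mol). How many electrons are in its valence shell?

Look for the largest jump between consecutive ionization energies: IE7/IE6 ≈ 3.2, far larger than any earlier ratio.
That jump marks the point where a core electron is being removed. So the atom has 6 valence electrons.

6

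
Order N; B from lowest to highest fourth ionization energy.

N, B

After 3 electrons have been removed, what remains? N³⁺ still has 2 valence electrons; B³⁺ is the bare [He] core.
Core electrons are held far more tightly than valence electrons, so B tops the IE_4 order.
Tabulated IE_4 (kJ/mol): N 7475, B 25026.
Hence IE_4: N < B.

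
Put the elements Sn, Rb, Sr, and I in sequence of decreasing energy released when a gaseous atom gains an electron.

I > Sn > Rb > Sr

Rb is in period 5, group 1; Sr is in period 5, group 2; Sn is in period 5, group 14; I is in period 5, group 17.
Atoms with high Z_eff and room in the valence shell (especially the halogens) have the most exothermic electron affinities.
All lie in period 5; the across-period trend (electron affinity increases left to right) applies, with the exception below.
Note the exception: Rb has a higher electron affinity than Sr, contrary to the simple trend — adding an electron to Sr (ns²) has to open a new, higher-energy np subshell, which is unfavourable.
Approximate values (kJ/mol): Rb 47, Sr 5, Sn 107, I 295.
So from highest to lowest: I > Sn > Rb > Sr.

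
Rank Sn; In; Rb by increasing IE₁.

Rb, In, Sn

Rb is in period 5, group 1; In is in period 5, group 13; Sn is in period 5, group 14.
IE₁ increases left→right with effective nuclear charge and decreases top→bottom as the valence shell moves farther out.
All lie in period 5, so first ionization energy increases left to right.
So from lowest to highest: Rb < In < Sn.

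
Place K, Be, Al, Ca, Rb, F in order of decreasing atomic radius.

Rb > K > Ca > Al > Be > F

Atomic radius shrinks across a period as nuclear charge pulls the same shell inward, and grows down a group as new shells are added.
Here both period and group differ, so the two effects have to be weighed against each other.
Be > F: Be lies to the left of F in period 2, so the across-period effect alone puts Be larger.
Al > Be: period and group pull opposite ways; the down-group shift dominates (126 vs 102 pm).
Ca > Al: both effects reinforce here, so Ca is clearly the larger of the two.
K > Ca: both are in period 4; the period trend gives K the larger value.
Rb > K: they share group 1; the group trend gives Rb the larger value.
Tabulated atomic radius (pm): Be 102, F 64, Al 126, K 196, Ca 171, Rb 210.
So from largest to smallest: Rb > K > Ca > Al > Be > F.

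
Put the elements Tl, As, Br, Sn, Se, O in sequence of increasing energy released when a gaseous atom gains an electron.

Tl < As < Sn < O < Se < Br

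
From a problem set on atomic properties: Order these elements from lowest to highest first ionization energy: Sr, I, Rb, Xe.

Rb is in period 5, group 1; Sr is in period 5, group 2; I is in period 5, group 17; Xe is in period 5, group 18.
Removing the outermost electron gets harder across a period and easier down a group.
All lie in period 5, so first ionization energy increases left to right.
So from lowest to highest: Rb < Sr < I < Xe.

Rb < Sr < I < Xe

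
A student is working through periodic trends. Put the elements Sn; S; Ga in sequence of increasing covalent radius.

S < Ga < Sn

S is in period 3, group 16; Ga is in period 4, group 13; Sn is in period 5, group 14.
Atomic radius shrinks across a period as nuclear charge pulls the same shell inward, and grows down a group as new shells are added.
Neither a single period nor a single group — weigh both effects.
Ga > S: relative to S, both the across-period and down-group shifts push Ga's atomic radius up.
Sn > Ga: period and group pull opposite ways; the down-group shift dominates (140 vs 124 pm).
Approximate values (pm): S 103, Ga 124, Sn 140.
So from smallest to largest: S < Ga < Sn.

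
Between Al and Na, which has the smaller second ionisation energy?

Al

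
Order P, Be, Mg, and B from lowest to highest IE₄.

Consider each +3 ion: P³⁺ still has 2 valence electrons; Be³⁺ is already 1 electron into the core; Mg³⁺ is already 1 electron into the core; B³⁺ is the bare [He] core.
Pulling an electron out of a noble-gas core costs far more than removing a remaining valence electron, so Mg, Be and B sit at the high end of IE_4.
Approximate IE_4 values (kJ/mol): P 4964, Be 21007, Mg 10543, B 25026.
Hence IE_4: P < Mg < Be < B.

P < Mg < Be < B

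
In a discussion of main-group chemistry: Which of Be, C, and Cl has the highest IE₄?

Be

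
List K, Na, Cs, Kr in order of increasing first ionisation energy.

Cs < K < Na < Kr

Na is in period 3, group 1; K is in period 4, group 1; Kr is in period 4, group 18; Cs is in period 6, group 1.
Across a period the outer electron is held more tightly (higher IE₁); down a group it sits in a higher shell, more shielded, and comes off more easily.
Here both period and group differ, so the two effects have to be weighed against each other.
K > Cs: they share group 1; the group trend gives K the larger value.
Na > K: Na sits above K in group 1, so the down-group effect alone puts Na higher.
Kr > Na: the two effects oppose for this pair; the across-period effect wins (1351 vs 496 kJ/mol).
For reference (kJ/mol): Na 496, K 419, Kr 1351, Cs 376.
So from lowest to highest: Cs < K < Na < Kr.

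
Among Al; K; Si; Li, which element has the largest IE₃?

Li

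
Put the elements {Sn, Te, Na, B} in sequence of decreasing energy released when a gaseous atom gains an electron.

Te > Sn > Na > B

B is in period 2, group 13; Na is in period 3, group 1; Sn is in period 5, group 14; Te is in period 5, group 16.
EA tends to increase across a period and decrease down a group, though the pattern is less regular than for IE or radius.
These span different periods and groups, so the two trends combine.
Na > B: this pair runs against the simple trend — see the exception note.
Sn > Na: the two effects oppose for this pair; the across-period effect wins (107 vs 53 kJ/mol).
Te > Sn: both are in period 5; the period trend gives Te the larger value.
Note the exception: Na has a higher electron affinity than B, contrary to the simple trend — B's ns²np¹ configuration gives only a small electron affinity — the sparsely filled np subshell binds an added electron weakly.
Approximate values (kJ/mol): B 27, Na 53, Sn 107, Te 190.
So from highest to lowest: Te > Sn > Na > B.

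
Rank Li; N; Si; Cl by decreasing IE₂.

IE_2 is the cost of taking one more electron from the +1 cation: Li⁺ is the bare [He] core; N⁺ still has 4 valence electrons; Si⁺ still has 3 valence electrons; Cl⁺ still has 6 valence electrons.
Core electrons are held far more tightly than valence electrons, so Li tops the IE_2 order.
Valence configurations: N⁺ [He]2s²2p², Si⁺ [Ne]3s²3p¹, Cl⁺ [Ne]3s²3p⁴.
The numbers (kJ/mol): Li 7298, N 2856, Si 1577, Cl 2298.
Putting it together, IE_2: Si < Cl < N < Li.

Li > N > Cl > Si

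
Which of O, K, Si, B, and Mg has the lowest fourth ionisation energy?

Si

After 3 electrons have been removed, what remains? O³⁺ still has 3 valence electrons; K³⁺ is already 2 electrons into the core; Si³⁺ still has 1 valence electron; B³⁺ is the bare [He] core; Mg³⁺ is already 1 electron into the core.
Usually core removal costs more than valence removal, but here the competition is close: a tightly held n=2 valence electron can cost more to remove than an n=3 core electron, so the actual values have to decide it.
Valence configurations: O³⁺ [He]2s²2p¹, Si³⁺ [Ne]3s¹.
Tabulated IE_4 (kJ/mol): O 7469, K 5877, Si 4356, B 25026, Mg 10543.
Putting it together, IE_4: Si < K < O < Mg < B.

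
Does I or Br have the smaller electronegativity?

Br is in period 4, group 17; I is in period 5, group 17.
Atoms toward the upper right of the periodic table pull bonding electrons most strongly.
All are in group 17, so electronegativity increases up the group.
So I has the smaller electronegativity (I < Br).

I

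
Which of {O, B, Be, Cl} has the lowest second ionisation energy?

The second ionization energy removes an electron from the +1 ion. For each element: O⁺ still has 5 valence electrons; B⁺ still has 2 valence electrons; Be⁺ still has 1 valence electron; Cl⁺ still has 6 valence electrons.
All are still removing valence electrons, so compare the +1 ions as you would atoms: IE_2 generally rises across a period (higher Z_eff) and falls down a group (larger shell), subject to the usual subshell exceptions.
Valence configurations: O⁺ [He]2s²2p³, B⁺ [He]2s², Be⁺ [He]2s¹, Cl⁺ [Ne]3s²3p⁴.
Approximate IE_2 values (kJ/mol): O 3388, B 2427, Be 1757, Cl 2298.
Hence IE_2: Be < Cl < B < O.

Be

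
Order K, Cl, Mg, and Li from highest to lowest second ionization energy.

Li > K > Cl > Mg

IE_2 is the cost of taking one more electron from the +1 cation: K⁺ is the bare [Ar] core; Cl⁺ still has 6 valence electrons; Mg⁺ still has 1 valence electron; Li⁺ is the bare [He] core.
Pulling an electron out of a noble-gas core costs far more than removing a remaining valence electron, so K and Li sit at the high end of IE_2.
Valence configurations: Cl⁺ [Ne]3s²3p⁴, Mg⁺ [Ne]3s¹.
Approximate IE_2 values (kJ/mol): K 3052, Cl 2298, Mg 1451, Li 7298.
So the second ionization energies run Mg < Cl < K < Li.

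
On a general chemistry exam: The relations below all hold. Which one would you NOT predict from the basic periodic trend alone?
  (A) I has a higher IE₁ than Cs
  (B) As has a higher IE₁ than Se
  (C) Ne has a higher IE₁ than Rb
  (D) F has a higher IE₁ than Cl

(B)

The general trend: IE₁ increases across a period and decreases down a group.
(A) I (period 5, group 17) vs Cs (period 6, group 1): the stated order agrees with the simple trend.
(B) As (period 4, group 15) vs Se (period 4, group 16): the stated order contradicts the simple trend.
(C) Ne (period 2, group 18) vs Rb (period 5, group 1): the stated order agrees with the simple trend.
(D) F (period 2, group 17) vs Cl (period 3, group 17): the stated order agrees with the simple trend.
The exception is (B): Se (4p⁴) ionizes more easily than half-filled As (4p³).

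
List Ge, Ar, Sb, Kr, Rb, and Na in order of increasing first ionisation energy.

Rb < Na < Ge < Sb < Kr < Ar

IE₁ increases left→right with effective nuclear charge and decreases top→bottom as the valence shell moves farther out.
These span different periods and groups, so the two trends combine.
Na > Rb: they share group 1; the group trend gives Na the larger value.
Ge > Na: the two effects oppose for this pair; the across-period effect wins (762 vs 496 kJ/mol).
Sb > Ge: the two effects oppose for this pair; the across-period effect wins (831 vs 762 kJ/mol).
Kr > Sb: both effects reinforce here, so Kr is clearly the higher of the two.
Ar > Kr: they share group 18; the group trend gives Ar the larger value.
Tabulated first ionization energy (kJ/mol): Na 496, Ar 1521, Ge 762, Kr 1351, Rb 403, Sb 831.
So from lowest to highest: Rb < Na < Ge < Sb < Kr < Ar.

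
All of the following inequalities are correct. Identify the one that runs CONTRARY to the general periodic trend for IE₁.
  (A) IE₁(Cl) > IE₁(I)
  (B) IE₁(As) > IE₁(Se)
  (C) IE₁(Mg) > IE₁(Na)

(B)

The general trend: IE₁ increases across a period and decreases down a group.
(A) Cl (period 3, group 17) vs I (period 5, group 17): the stated order agrees with the simple trend.
(B) As (period 4, group 15) vs Se (period 4, group 16): the stated order contradicts the simple trend.
(C) Mg (period 3, group 2) vs Na (period 3, group 1): the stated order agrees with the simple trend.
The exception is (B): Se (4p⁴) ionizes more easily than half-filled As (4p³).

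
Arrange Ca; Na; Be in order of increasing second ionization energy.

IE_2 is the cost of taking one more electron from the +1 cation: Ca⁺ still has 1 valence electron; Na⁺ is the bare [Ne] core; Be⁺ still has 1 valence electron.
Pulling an electron out of a noble-gas core costs far more than removing a remaining valence electron, so Na sits at the high end of IE_2.
Valence configurations: Ca⁺ [Ar]4s¹, Be⁺ [He]2s¹.
The numbers (kJ/mol): Ca 1145, Na 4562, Be 1757.
Putting it together, IE_2: Ca < Be < Na.

Ca, Be, Na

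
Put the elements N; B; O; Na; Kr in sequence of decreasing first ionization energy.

N > Kr > O > B > Na

B is in period 2, group 13; N is in period 2, group 15; O is in period 2, group 16; Na is in period 3, group 1; Kr is in period 4, group 18.
IE₁ increases left→right with effective nuclear charge and decreases top→bottom as the valence shell moves farther out.
Here both period and group differ, so the two effects have to be weighed against each other.
B > Na: both effects reinforce here, so B is clearly the higher of the two.
O > B: both are in period 2; the period trend gives O the larger value.
Kr > O: period and group pull opposite ways; the across-period shift dominates (1351 vs 1314 kJ/mol).
N > Kr: period and group pull opposite ways; the down-group shift dominates (1402 vs 1351 kJ/mol).
Note the exception: N has a higher first ionization energy than O, contrary to the simple trend — pairing an electron in O's 2p⁴ costs repulsion energy, so O ionizes more easily than half-filled N (2p³).
Approximate values (kJ/mol): B 801, N 1402, O 1314, Na 496, Kr 1351.
So from highest to lowest: N > Kr > O > B > Na.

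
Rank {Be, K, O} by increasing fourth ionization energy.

Consider each +3 ion: Be³⁺ is already 1 electron into the core; K³⁺ is already 2 electrons into the core; O³⁺ still has 3 valence electrons.
Usually core removal costs more than valence removal, but here the competition is close: a tightly held n=2 valence electron can cost more to remove than an n=3 core electron, so the actual values have to decide it.
The numbers (kJ/mol): Be 21007, K 5877, O 7469.
Hence IE_4: K < O < Be.

K < O < Be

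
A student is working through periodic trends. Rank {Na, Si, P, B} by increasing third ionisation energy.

IE_3 is the cost of taking one more electron from the +2 cation: Na²⁺ is already 1 electron into the core; Si²⁺ still has 2 valence electrons; P²⁺ still has 3 valence electrons; B²⁺ still has 1 valence electron.
Pulling an electron out of a noble-gas core costs far more than removing a remaining valence electron, so Na sits at the high end of IE_3.
Valence configurations: Si²⁺ [Ne]3s², P²⁺ [Ne]3s²3p¹, B²⁺ [He]2s¹.
P²⁺ loses a lone 3p electron whereas Si²⁺ must break into a filled 3s² pair, so IE_3(Si) > IE_3(P) even though P has the higher nuclear charge.
The numbers (kJ/mol): Na 6910, Si 3232, P 2914, B 3660.
Putting it together, IE_3: P < Si < B < Na.

P, Si, B, Na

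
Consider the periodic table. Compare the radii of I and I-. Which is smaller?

I

Forming I- adds 1 electron to I. More electron–electron repulsion in the same shell, with unchanged nuclear charge, lets the cloud expand.
An anion is larger than its parent atom: I- > I.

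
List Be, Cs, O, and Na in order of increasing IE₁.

Cs < Na < Be < O

Be is in period 2, group 2; O is in period 2, group 16; Na is in period 3, group 1; Cs is in period 6, group 1.
Across a period the outer electron is held more tightly (higher IE₁); down a group it sits in a higher shell, more shielded, and comes off more easily.
Neither a single period nor a single group — weigh both effects.
Na > Cs: they share group 1; the group trend gives Na the larger value.
Be > Na: both effects reinforce here, so Be is clearly the higher of the two.
O > Be: both are in period 2; the period trend gives O the larger value.
For reference (kJ/mol): Be 900, O 1314, Na 496, Cs 376.
So from lowest to highest: Cs < Na < Be < O.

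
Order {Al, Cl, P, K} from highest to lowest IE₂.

IE_2 is the cost of taking one more electron from the +1 cation: Al⁺ still has 2 valence electrons; Cl⁺ still has 6 valence electrons; P⁺ still has 4 valence electrons; K⁺ is the bare [Ar] core.
Breaking into a closed-shell core is much more expensive than removing a leftover valence electron — K has the largest IE_2 here.
Valence configurations: Al⁺ [Ne]3s², Cl⁺ [Ne]3s²3p⁴, P⁺ [Ne]3s²3p².
Approximate IE_2 values (kJ/mol): Al 1817, Cl 2298, P 1907, K 3052.
Putting it together, IE_2: Al < P < Cl < K.

K > Cl > P > Al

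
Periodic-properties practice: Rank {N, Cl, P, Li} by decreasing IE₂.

Li > N > Cl > P

The second ionization energy removes an electron from the +1 ion. For each element: N⁺ still has 4 valence electrons; Cl⁺ still has 6 valence electrons; P⁺ still has 4 valence electrons; Li⁺ is the bare [He] core.
Breaking into a closed-shell core is much more expensive than removing a leftover valence electron — Li has the largest IE_2 here.
Valence configurations: N⁺ [He]2s²2p², Cl⁺ [Ne]3s²3p⁴, P⁺ [Ne]3s²3p².
The numbers (kJ/mol): N 2856, Cl 2298, P 1907, Li 7298.
So the second ionization energies run P < Cl < N < Li.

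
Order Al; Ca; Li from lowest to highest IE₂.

Ca < Al < Li

The second ionization energy removes an electron from the +1 ion. For each element: Al⁺ still has 2 valence electrons; Ca⁺ still has 1 valence electron; Li⁺ is the bare [He] core.
Core electrons are held far more tightly than valence electrons, so Li tops the IE_2 order.
Valence configurations: Al⁺ [Ne]3s², Ca⁺ [Ar]4s¹.
Approximate IE_2 values (kJ/mol): Al 1817, Ca 1145, Li 7298.
Putting it together, IE_2: Ca < Al < Li.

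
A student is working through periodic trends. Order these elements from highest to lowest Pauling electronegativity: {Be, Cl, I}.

Be is in period 2, group 2; Cl is in period 3, group 17; I is in period 5, group 17.
Atoms toward the upper right of the periodic table pull bonding electrons most strongly.
Here both period and group differ, so the two effects have to be weighed against each other.
I > Be: period and group pull opposite ways; the across-period shift dominates (2.66 vs 1.57).
Cl > I: they share group 17; the group trend gives Cl the larger value.
Approximate values (Pauling): Be 1.57, Cl 3.16, I 2.66.
So from highest to lowest: Cl > I > Be.

Cl > I > Be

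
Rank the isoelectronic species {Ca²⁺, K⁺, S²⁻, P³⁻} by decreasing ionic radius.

P³⁻ > S²⁻ > K⁺ > Ca²⁺

All of these have 18 electrons, so size is governed by nuclear charge alone: the more protons, the stronger the pull on the same electron cloud, and the smaller the ion.
Nuclear charges: Ca²⁺ (Z=20), K⁺ (Z=19), S²⁻ (Z=16), P³⁻ (Z=15).
Largest to smallest: P³⁻ > S²⁻ > K⁺ > Ca²⁺.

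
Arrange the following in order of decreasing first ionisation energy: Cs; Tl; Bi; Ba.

Bi > Tl > Ba > Cs

Cs is in period 6, group 1; Ba is in period 6, group 2; Tl is in period 6, group 13; Bi is in period 6, group 15.
Across a period the outer electron is held more tightly (higher IE₁); down a group it sits in a higher shell, more shielded, and comes off more easily.
All lie in period 6, so first ionization energy increases left to right.
So from highest to lowest: Bi > Tl > Ba > Cs.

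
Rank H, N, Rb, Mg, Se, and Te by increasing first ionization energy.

Rb, Mg, Te, Se, H, N

Across a period the outer electron is held more tightly (higher IE₁); down a group it sits in a higher shell, more shielded, and comes off more easily.
Here both period and group differ, so the two effects have to be weighed against each other.
Mg > Rb: relative to Rb, both the across-period and down-group shifts push Mg's first ionization energy up.
Te > Mg: period and group pull opposite ways; the across-period shift dominates (869 vs 738 kJ/mol).
Se > Te: Se sits above Te in group 16, so the down-group effect alone puts Se higher.
H > Se: the two effects oppose for this pair; the down-group effect wins (1312 vs 941 kJ/mol).
N > H: period and group pull opposite ways; the across-period shift dominates (1402 vs 1312 kJ/mol).
For reference (kJ/mol): H 1312, N 1402, Mg 738, Se 941, Rb 403, Te 869.
So from lowest to highest: Rb < Mg < Te < Se < H < N.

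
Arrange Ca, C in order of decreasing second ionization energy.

C > Ca

The second ionization energy removes an electron from the +1 ion. For each element: Ca⁺ still has 1 valence electron; C⁺ still has 3 valence electrons.
All are still removing valence electrons, so compare the +1 ions as you would atoms: IE_2 generally rises across a period (higher Z_eff) and falls down a group (larger shell), subject to the usual subshell exceptions.
Valence configurations: Ca⁺ [Ar]4s¹, C⁺ [He]2s²2p¹.
Approximate IE_2 values (kJ/mol): Ca 1145, C 2353.
So the second ionization energies run Ca < C.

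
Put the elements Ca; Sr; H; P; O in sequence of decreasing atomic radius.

Radius decreases left→right (rising Z_eff, same n) and increases top→bottom (higher n).
Here both period and group differ, so the two effects have to be weighed against each other.
O > H: period and group pull opposite ways; the down-group shift dominates (63 vs 32 pm).
P > O: relative to O, both the across-period and down-group shifts push P's atomic radius up.
Ca > P: relative to P, both the across-period and down-group shifts push Ca's atomic radius up.
Sr > Ca: they share group 2; the group trend gives Sr the larger value.
Tabulated atomic radius (pm): H 32, O 63, P 111, Ca 171, Sr 185.
So from largest to smallest: Sr > Ca > P > O > H.

Sr, Ca, P, O, H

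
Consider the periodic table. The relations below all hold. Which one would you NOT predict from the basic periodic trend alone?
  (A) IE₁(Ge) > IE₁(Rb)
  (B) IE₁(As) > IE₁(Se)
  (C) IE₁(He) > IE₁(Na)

The general trend: first ionization energy increases across a period and decreases down a group.
(A) Ge (period 4, group 14) vs Rb (period 5, group 1): the stated order agrees with the simple trend.
(B) As (period 4, group 15) vs Se (period 4, group 16): the stated order contradicts the simple trend.
(C) He (period 1, group 18) vs Na (period 3, group 1): the stated order agrees with the simple trend.
The exception is (B): Se (4p⁴) ionizes more easily than half-filled As (4p³).

(B)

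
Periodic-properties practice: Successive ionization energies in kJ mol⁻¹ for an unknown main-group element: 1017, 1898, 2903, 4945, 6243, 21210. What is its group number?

Look for the largest jump between consecutive ionization energies: IE6/IE5 ≈ 3.4, far larger than any earlier ratio.
That jump marks the point where a core electron is being removed. So the atom has 5 valence electrons.
A main-group element with 5 valence electrons is in group 15.

Group 15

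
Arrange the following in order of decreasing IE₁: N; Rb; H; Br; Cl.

N > H > Cl > Br > Rb

IE₁ increases left→right with effective nuclear charge and decreases top→bottom as the valence shell moves farther out.
Neither a single period nor a single group — weigh both effects.
Br > Rb: relative to Rb, both the across-period and down-group shifts push Br's first ionization energy up.
Cl > Br: they share group 17; the group trend gives Cl the larger value.
H > Cl: period and group pull opposite ways; the down-group shift dominates (1312 vs 1251 kJ/mol).
N > H: period and group pull opposite ways; the across-period shift dominates (1402 vs 1312 kJ/mol).
Tabulated first ionization energy (kJ/mol): H 1312, N 1402, Cl 1251, Br 1140, Rb 403.
So from highest to lowest: N > H > Cl > Br > Rb.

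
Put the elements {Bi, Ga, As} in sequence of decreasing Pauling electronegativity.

Ga is in period 4, group 13; As is in period 4, group 15; Bi is in period 6, group 15.
Smaller atoms with higher effective nuclear charge are more electronegative.
Neither a single period nor a single group — weigh both effects.
Bi > Ga: period and group pull opposite ways; the across-period shift dominates (2.02 vs 1.81).
As > Bi: As sits above Bi in group 15, so the down-group effect alone puts As higher.
For reference (Pauling): Ga 1.81, As 2.18, Bi 2.02.
So from highest to lowest: As > Bi > Ga.

As, Bi, Ga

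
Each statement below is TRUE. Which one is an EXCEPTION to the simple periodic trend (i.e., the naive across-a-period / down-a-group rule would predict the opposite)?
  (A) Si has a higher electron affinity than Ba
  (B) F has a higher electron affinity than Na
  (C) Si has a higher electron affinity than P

(C)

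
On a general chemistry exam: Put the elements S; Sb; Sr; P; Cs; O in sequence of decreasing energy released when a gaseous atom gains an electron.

S, O, Sb, P, Cs, Sr

Atoms with high Z_eff and room in the valence shell (especially the halogens) have the most exothermic electron affinities.
Here both period and group differ, so the two effects have to be weighed against each other.
Cs > Sr: this pair runs against the simple trend — see the exception note.
P > Cs: relative to Cs, both the across-period and down-group shifts push P's electron affinity up.
Sb > P: this pair runs against the simple trend — see the exception note.
O > Sb: relative to Sb, both the across-period and down-group shifts push O's electron affinity up.
S > O: this pair runs against the simple trend — see the exception note.
Note the exception: Cs has a higher electron affinity than Sr, contrary to the simple trend — adding an electron to Sr (ns²) has to open a new, higher-energy np subshell, which is unfavourable.
Note the exception: Sb has a higher electron affinity than P, contrary to the simple trend — both are half-filled np³, but the pairing/repulsion penalty for the added electron shrinks as the p orbitals become larger and more diffuse down the group, and for Sb that outweighs the weaker nuclear attraction.
Note the exception: S has a higher electron affinity than O, contrary to the simple trend — the compact 2p subshell of O repels the added electron more than S's larger 3p does.
For reference (kJ/mol): O 141, P 72, S 200, Sr 5, Sb 103, Cs 46.
So from highest to lowest: S > O > Sb > P > Cs > Sr.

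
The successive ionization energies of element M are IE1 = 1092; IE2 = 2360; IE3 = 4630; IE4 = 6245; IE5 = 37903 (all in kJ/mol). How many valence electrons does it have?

4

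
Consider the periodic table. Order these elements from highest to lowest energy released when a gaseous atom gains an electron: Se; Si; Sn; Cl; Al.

Cl > Se > Si > Sn > Al

Al is in period 3, group 13; Si is in period 3, group 14; Cl is in period 3, group 17; Se is in period 4, group 16; Sn is in period 5, group 14.
Atoms with high Z_eff and room in the valence shell (especially the halogens) have the most exothermic electron affinities.
These span different periods and groups, so the two trends combine.
Sn > Al: the two effects oppose for this pair; the across-period effect wins (107 vs 42 kJ/mol).
Si > Sn: Si sits above Sn in group 14, so the down-group effect alone puts Si higher.
Se > Si: period and group pull opposite ways; the across-period shift dominates (195 vs 134 kJ/mol).
Cl > Se: both effects reinforce here, so Cl is clearly the higher of the two.
For reference (kJ/mol): Al 42, Si 134, Cl 349, Se 195, Sn 107.
So from highest to lowest: Cl > Se > Si > Sn > Al.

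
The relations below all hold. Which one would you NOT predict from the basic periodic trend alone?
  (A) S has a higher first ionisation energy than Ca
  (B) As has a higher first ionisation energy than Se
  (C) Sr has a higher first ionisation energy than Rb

(B)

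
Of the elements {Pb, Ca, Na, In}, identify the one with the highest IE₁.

Pb

Na is in period 3, group 1; Ca is in period 4, group 2; In is in period 5, group 13; Pb is in period 6, group 14.
First ionization energy rises across a period (greater Z_eff holds electrons more tightly) and falls down a group (valence electrons are farther from the nucleus).
These sit on a diagonal, where the across-period and down-group effects partly cancel.
In > Na: the two effects oppose for this pair; the across-period effect wins (558 vs 496 kJ/mol).
Ca > In: period and group pull opposite ways; the down-group shift dominates (590 vs 558 kJ/mol).
Pb > Ca: period and group pull opposite ways; the across-period shift dominates (716 vs 590 kJ/mol).
For reference (kJ/mol): Na 496, Ca 590, In 558, Pb 716.
The highest IE₁ among these belongs to Pb.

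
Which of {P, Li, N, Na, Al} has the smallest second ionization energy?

Al

The second ionization energy removes an electron from the +1 ion. For each element: P⁺ still has 4 valence electrons; Li⁺ is the bare [He] core; N⁺ still has 4 valence electrons; Na⁺ is the bare [Ne] core; Al⁺ still has 2 valence electrons.
Breaking into a closed-shell core is much more expensive than removing a leftover valence electron — Na and Li have the largest IE_2 here.
Valence configurations: P⁺ [Ne]3s²3p², N⁺ [He]2s²2p², Al⁺ [Ne]3s².
Approximate IE_2 values (kJ/mol): P 1907, Li 7298, N 2856, Na 4562, Al 1817.
Putting it together, IE_2: Al < P < N < Na < Li.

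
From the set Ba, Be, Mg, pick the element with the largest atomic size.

Be is in period 2, group 2; Mg is in period 3, group 2; Ba is in period 6, group 2.
Radius decreases left→right (rising Z_eff, same n) and increases top→bottom (higher n).
All are in group 2, so atomic radius increases down the group.
The largest atomic size among these belongs to Ba.

Ba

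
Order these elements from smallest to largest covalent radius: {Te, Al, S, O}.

O, S, Al, Te

Atomic radius shrinks across a period as nuclear charge pulls the same shell inward, and grows down a group as new shells are added.
Neither a single period nor a single group — weigh both effects.
S > O: S sits below O in group 16, so the down-group effect alone puts S larger.
Al > S: Al lies to the left of S in period 3, so the across-period effect alone puts Al larger.
Te > Al: the two effects oppose for this pair; the down-group effect wins (136 vs 126 pm).
Tabulated atomic radius (pm): O 63, Al 126, S 103, Te 136.
So from smallest to largest: O < S < Al < Te.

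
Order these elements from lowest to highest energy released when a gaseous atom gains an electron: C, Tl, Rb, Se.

C is in period 2, group 14; Se is in period 4, group 16; Rb is in period 5, group 1; Tl is in period 6, group 13.
Atoms with high Z_eff and room in the valence shell (especially the halogens) have the most exothermic electron affinities.
Here both period and group differ, so the two effects have to be weighed against each other.
Rb > Tl: the two effects oppose for this pair; the down-group effect wins (47 vs 19 kJ/mol).
C > Rb: both effects reinforce here, so C is clearly the higher of the two.
Se > C: period and group pull opposite ways; the across-period shift dominates (195 vs 122 kJ/mol).
For reference (kJ/mol): C 122, Se 195, Rb 47, Tl 19.
So from lowest to highest: Tl < Rb < C < Se.

Tl < Rb < C < Se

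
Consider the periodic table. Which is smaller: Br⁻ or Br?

Br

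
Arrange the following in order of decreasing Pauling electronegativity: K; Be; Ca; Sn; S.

S > Sn > Be > Ca > K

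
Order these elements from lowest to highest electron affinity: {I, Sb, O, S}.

Sb < O < S < I

O is in period 2, group 16; S is in period 3, group 16; Sb is in period 5, group 15; I is in period 5, group 17.
Adding an electron releases more energy for atoms nearer the top right (short of the noble gases).
Neither a single period nor a single group — weigh both effects.
O > Sb: relative to Sb, both the across-period and down-group shifts push O's electron affinity up.
S > O: this pair runs against the simple trend — see the exception note.
I > S: the two effects oppose for this pair; the across-period effect wins (295 vs 200 kJ/mol).
Note the exception: S has a higher electron affinity than O, contrary to the simple trend — the compact 2p subshell of O repels the added electron more than S's larger 3p does.
Approximate values (kJ/mol): O 141, S 200, Sb 103, I 295.
So from lowest to highest: Sb < O < S < I.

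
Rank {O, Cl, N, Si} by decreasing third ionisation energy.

O > N > Cl > Si

After 2 electrons have been removed, what remains? O²⁺ still has 4 valence electrons; Cl²⁺ still has 5 valence electrons; N²⁺ still has 3 valence electrons; Si²⁺ still has 2 valence electrons.
All are still removing valence electrons, so compare the +2 ions as you would atoms: IE_3 generally rises across a period (higher Z_eff) and falls down a group (larger shell), subject to the usual subshell exceptions.
Valence configurations: O²⁺ [He]2s²2p², Cl²⁺ [Ne]3s²3p³, N²⁺ [He]2s²2p¹, Si²⁺ [Ne]3s².
Tabulated IE_3 (kJ/mol): O 5300, Cl 3822, N 4578, Si 3232.
Overall IE_3 order: Si < Cl < N < O.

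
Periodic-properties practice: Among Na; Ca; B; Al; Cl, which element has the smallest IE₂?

After 1 electron has been removed, what remains? Na⁺ is the bare [Ne] core; Ca⁺ still has 1 valence electron; B⁺ still has 2 valence electrons; Al⁺ still has 2 valence electrons; Cl⁺ still has 6 valence electrons.
Core electrons are held far more tightly than valence electrons, so Na tops the IE_2 order.
Valence configurations: Ca⁺ [Ar]4s¹, B⁺ [He]2s², Al⁺ [Ne]3s², Cl⁺ [Ne]3s²3p⁴.
Approximate IE_2 values (kJ/mol): Na 4562, Ca 1145, B 2427, Al 1817, Cl 2298.
Overall IE_2 order: Ca < Al < Cl < B < Na.

Ca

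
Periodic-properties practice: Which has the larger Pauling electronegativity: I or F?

Atoms toward the upper right of the periodic table pull bonding electrons most strongly.
All are in group 17, so electronegativity increases up the group.
So F has the larger Pauling electronegativity (F > I).

F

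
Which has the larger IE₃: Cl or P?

Cl

The third ionization energy removes an electron from the +2 ion. For each element: Cl²⁺ still has 5 valence electrons; P²⁺ still has 3 valence electrons.
All are still removing valence electrons, so compare the +2 ions as you would atoms: IE_3 generally rises across a period (higher Z_eff) and falls down a group (larger shell), subject to the usual subshell exceptions.
Valence configurations: Cl²⁺ [Ne]3s²3p³, P²⁺ [Ne]3s²3p¹.
Approximate IE_3 values (kJ/mol): Cl 3822, P 2914.
Overall IE_3 order: P < Cl.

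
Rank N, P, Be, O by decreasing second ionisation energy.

O > N > P > Be

IE_2 is the cost of taking one more electron from the +1 cation: N⁺ still has 4 valence electrons; P⁺ still has 4 valence electrons; Be⁺ still has 1 valence electron; O⁺ still has 5 valence electrons.
All are still removing valence electrons, so compare the +1 ions as you would atoms: IE_2 generally rises across a period (higher Z_eff) and falls down a group (larger shell), subject to the usual subshell exceptions.
Valence configurations: N⁺ [He]2s²2p², P⁺ [Ne]3s²3p², Be⁺ [He]2s¹, O⁺ [He]2s²2p³.
The numbers (kJ/mol): N 2856, P 1907, Be 1757, O 3388.
Overall IE_2 order: Be < P < N < O.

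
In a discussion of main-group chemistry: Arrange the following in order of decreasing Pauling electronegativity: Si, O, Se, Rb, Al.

O, Se, Si, Al, Rb

EN rises left→right (higher Z_eff, smaller atoms) and falls top→bottom (larger, more shielded atoms).
Here both period and group differ, so the two effects have to be weighed against each other.
Al > Rb: relative to Rb, both the across-period and down-group shifts push Al's electronegativity up.
Si > Al: both are in period 3; the period trend gives Si the larger value.
Se > Si: the two effects oppose for this pair; the across-period effect wins (2.55 vs 1.90).
O > Se: O sits above Se in group 16, so the down-group effect alone puts O higher.
Approximate values (Pauling): O 3.44, Al 1.61, Si 1.90, Se 2.55, Rb 0.82.
So from highest to lowest: O > Se > Si > Al > Rb.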